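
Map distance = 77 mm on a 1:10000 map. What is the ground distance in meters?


ground = 77 mm * 10000 / 1000 = 770.0 m

770.0 m


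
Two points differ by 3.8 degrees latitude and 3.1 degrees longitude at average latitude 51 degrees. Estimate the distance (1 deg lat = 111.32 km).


dlat_km = 3.8 * 111.32 = 423.016
dlon_km = 3.1 * 111.32 * cos(51) ≈ 217.173
dist = sqrt(423.016^2 + 217.173^2) ≈ 475.5 km

475.5 km


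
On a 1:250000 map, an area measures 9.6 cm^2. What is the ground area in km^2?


ground_area = 9.6 * (250000/100)^2 = 60000000.0 m^2 = 60.0 km^2

60.0 km^2


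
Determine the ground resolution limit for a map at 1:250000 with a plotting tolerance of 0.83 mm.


ground = 0.83 mm * 250000 / 1000 = 207.5 m

207.5 m


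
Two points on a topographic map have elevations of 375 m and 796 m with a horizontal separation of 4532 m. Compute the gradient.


gradient = (796 - 375) / 4532 = 421 / 4532 = 0.0929

0.0929


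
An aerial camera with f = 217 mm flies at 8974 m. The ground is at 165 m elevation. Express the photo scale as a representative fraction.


scale = f / (H - h) = 217 mm / 8809 m = 217 / 8809000 = 1:40594

1:40594


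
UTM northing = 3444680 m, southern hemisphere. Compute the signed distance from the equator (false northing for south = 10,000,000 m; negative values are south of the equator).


For southern: actual = 3444680 - 10000000 = -6555320 m

-6555320 m


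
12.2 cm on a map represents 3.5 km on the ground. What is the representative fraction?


ground = 3.5 km = 350000 cm; RF denominator = ground / map = 350000 / 12.2 ≈ 28689; RF = 1:28689

1:28689


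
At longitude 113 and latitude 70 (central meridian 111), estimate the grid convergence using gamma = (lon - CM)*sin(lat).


gamma = (113 - 111) * sin(70) = 2 * 0.939693 = 1.879 degrees

1.879 degrees


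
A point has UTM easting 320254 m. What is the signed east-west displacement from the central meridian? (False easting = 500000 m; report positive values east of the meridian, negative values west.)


displacement = 320254 - 500000 = -179746 m

-179746 m


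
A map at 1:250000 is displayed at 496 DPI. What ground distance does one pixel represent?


pixel_cm = 2.54 / 496 ≈ 0.005121 cm
ground = pixel_cm * 250000 / 100 = 2.54 * 250000 / (496 * 100) = 635000 / 49600 ≈ 12.8 m

12.8 m


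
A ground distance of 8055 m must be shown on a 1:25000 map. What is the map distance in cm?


map_cm = 8055 * 100 / 25000 = 32.22 cm

32.22 cm


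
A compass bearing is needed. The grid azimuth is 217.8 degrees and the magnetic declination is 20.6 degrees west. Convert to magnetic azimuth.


magnetic azimuth = grid azimuth - declination (east +ve)
mag_az = 217.8 - -20.6 = 238.4 degrees

238.4 degrees


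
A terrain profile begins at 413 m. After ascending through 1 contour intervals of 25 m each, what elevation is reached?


elevation = 413 + 1 * 25 = 438 m

438 m


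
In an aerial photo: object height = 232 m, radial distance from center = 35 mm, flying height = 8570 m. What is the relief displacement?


d = h * r / H = 232 * 35 / 8570 = 0.95 mm

0.95 mm


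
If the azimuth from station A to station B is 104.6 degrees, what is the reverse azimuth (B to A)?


back azimuth = (104.6 + 180) mod 360 = 284.6 degrees

284.6 degrees


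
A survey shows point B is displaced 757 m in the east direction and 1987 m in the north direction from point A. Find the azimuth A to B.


az = atan2(757, 1987) = 20.9 deg
adjusted to 0-360: 20.9 degrees

20.9 degrees


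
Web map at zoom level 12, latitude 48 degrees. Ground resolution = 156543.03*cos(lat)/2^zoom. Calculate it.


res = 156543.03 * cos(48) / 2^12 = 156543.03 * 0.66913061 / 4096 = 25.57 m/pixel

25.57 m/pixel


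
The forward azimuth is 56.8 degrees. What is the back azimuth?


back azimuth = (56.8 + 180) mod 360 = 236.8 degrees

236.8 degrees


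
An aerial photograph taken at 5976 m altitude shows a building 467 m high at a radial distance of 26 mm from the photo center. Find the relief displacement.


d = h * r / H = 467 * 26 / 5976 = 2.03 mm

2.03 mm


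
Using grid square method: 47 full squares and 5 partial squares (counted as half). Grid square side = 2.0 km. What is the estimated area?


effective squares = 47 + 5 * 0.5 = 49.5
area = 49.5 * 4.0 = 198.0 km^2

198.0 km^2


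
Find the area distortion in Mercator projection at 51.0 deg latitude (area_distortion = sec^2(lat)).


area_distortion = 1/cos^2(51.0) = 2.525

2.525


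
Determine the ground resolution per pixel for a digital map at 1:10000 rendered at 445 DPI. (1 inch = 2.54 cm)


pixel_cm = 2.54 / 445 ≈ 0.005708 cm
ground = pixel_cm * 10000 / 100 = 2.54 * 10000 / (445 * 100) = 25400 / 44500 ≈ 0.57 m

0.57 m


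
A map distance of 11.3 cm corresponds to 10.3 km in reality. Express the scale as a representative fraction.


ground = 10.3 km = 1030000 cm; RF denominator = ground / map = 1030000 / 11.3 ≈ 91150; RF = 1:91150

1:91150


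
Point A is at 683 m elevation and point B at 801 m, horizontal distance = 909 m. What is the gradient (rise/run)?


gradient = (801 - 683) / 909 = 118 / 909 = 0.1298

0.1298


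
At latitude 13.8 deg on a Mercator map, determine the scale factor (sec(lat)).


SF = 1 / cos(13.8) = 1 / 0.971134 = 1.03

1.03


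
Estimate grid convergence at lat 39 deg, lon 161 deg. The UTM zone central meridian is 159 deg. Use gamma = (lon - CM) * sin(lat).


gamma = (161 - 159) * sin(39) = 2 * 0.62932 = 1.259 degrees

1.259 degrees


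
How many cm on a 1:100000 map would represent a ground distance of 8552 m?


map_cm = 8552 * 100 / 100000 = 8.552 cm ≈ 8.55 cm

8.55 cm


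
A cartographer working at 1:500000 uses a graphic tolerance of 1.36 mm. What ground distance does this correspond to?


ground = 1.36 mm * 500000 / 1000 = 680.0 m

680.0 m


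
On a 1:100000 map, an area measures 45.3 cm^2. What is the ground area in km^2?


ground_area = 45.3 * (100000/100)^2 = 45300000.0 m^2 = 45.3 km^2

45.3 km^2


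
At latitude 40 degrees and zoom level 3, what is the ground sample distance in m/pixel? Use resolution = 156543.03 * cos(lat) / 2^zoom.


res = 156543.03 * cos(40) / 2^3 = 156543.03 * 0.76604444 / 8 = 14989.86 m/pixel

14989.86 m/pixel


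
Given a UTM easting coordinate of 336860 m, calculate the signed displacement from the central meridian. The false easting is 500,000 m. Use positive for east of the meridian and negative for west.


displacement = 336860 - 500000 = -163140 m

-163140 m


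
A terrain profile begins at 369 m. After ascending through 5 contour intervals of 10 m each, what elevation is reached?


elevation = 369 + 5 * 10 = 419 m

419 m


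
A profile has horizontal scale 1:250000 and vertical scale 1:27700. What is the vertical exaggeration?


VE = horizontal_scale / vertical_scale = 250000 / 27700 ≈ 9.0

9.0x


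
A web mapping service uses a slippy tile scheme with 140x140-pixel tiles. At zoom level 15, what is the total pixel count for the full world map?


tiles per axis = 2^15 = 32768
total tiles = 32768^2 = 1073741824
pixels per axis = 32768 * 140 = 4587520
total pixels = 4587520^2 = 21045339750400

21045339750400 pixels


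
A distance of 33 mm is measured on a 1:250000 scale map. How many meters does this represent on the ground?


ground = 33 mm * 250000 / 1000 = 8250.0 m

8250.0 m


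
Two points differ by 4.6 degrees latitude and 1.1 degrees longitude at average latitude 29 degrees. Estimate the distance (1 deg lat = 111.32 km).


dlat_km = 4.6 * 111.32 = 512.072
dlon_km = 1.1 * 111.32 * cos(29) ≈ 107.099
dist = sqrt(512.072^2 + 107.099^2) ≈ 523.2 km

523.2 km


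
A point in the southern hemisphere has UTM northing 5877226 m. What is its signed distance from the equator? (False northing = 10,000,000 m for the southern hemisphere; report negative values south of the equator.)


For southern: actual = 5877226 - 10000000 = -4122774 m

-4122774 m


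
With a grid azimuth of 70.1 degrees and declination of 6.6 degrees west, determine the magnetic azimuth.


magnetic azimuth = grid azimuth - declination (east +ve)
mag_az = 70.1 - -6.6 = 76.7 degrees

76.7 degrees


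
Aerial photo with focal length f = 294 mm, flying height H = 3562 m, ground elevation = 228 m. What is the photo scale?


scale = f / (H - h) = 294 mm / 3334 m = 294 / 3334000 = 1:11340

1:11340


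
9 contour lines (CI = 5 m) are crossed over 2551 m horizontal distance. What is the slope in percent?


elevation change = 9 * 5 = 45 m
slope = 45 / 2551 * 100 = 1.8%

1.8%


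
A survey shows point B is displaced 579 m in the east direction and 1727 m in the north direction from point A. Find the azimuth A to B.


az = atan2(579, 1727) = 18.5 deg
adjusted to 0-360: 18.5 degrees

18.5 degrees


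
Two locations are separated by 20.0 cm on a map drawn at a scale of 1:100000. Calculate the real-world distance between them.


ground = 20.0 cm * 100000 / 100 = 20000.0 m = 20.0 km

20.0 km


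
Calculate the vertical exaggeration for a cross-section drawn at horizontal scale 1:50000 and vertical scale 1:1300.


VE = horizontal_scale / vertical_scale = 50000 / 1300 ≈ 38.5

38.5x


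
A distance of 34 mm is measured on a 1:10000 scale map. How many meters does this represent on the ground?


ground = 34 mm * 10000 / 1000 = 340.0 m

340.0 m


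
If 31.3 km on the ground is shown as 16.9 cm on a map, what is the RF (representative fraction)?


ground = 31.3 km = 3130000 cm; RF denominator = ground / map = 3130000 / 16.9 ≈ 185207; RF = 1:185207

1:185207


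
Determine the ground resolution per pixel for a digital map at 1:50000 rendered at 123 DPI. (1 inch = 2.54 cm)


pixel_cm = 2.54 / 123 ≈ 0.02065 cm
ground = pixel_cm * 50000 / 100 = 2.54 * 50000 / (123 * 100) = 127000 / 12300 ≈ 10.33 m

10.33 m


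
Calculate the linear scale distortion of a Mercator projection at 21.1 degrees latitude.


SF = 1 / cos(21.1) = 1 / 0.932954 = 1.072

1.072


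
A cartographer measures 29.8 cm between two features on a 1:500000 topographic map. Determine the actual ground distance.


ground = 29.8 cm * 500000 / 100 = 149000.0 m = 149.0 km

149.0 km


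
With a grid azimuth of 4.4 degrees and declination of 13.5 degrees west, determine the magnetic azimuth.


magnetic azimuth = grid azimuth - declination (east +ve)
mag_az = 4.4 - -13.5 = 17.9 degrees

17.9 degrees


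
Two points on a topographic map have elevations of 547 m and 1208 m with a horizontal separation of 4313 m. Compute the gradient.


gradient = (1208 - 547) / 4313 = 661 / 4313 = 0.1533

0.1533


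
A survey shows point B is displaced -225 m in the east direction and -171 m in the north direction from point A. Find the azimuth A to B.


az = atan2(-225, -171) = -127.2 deg
adjusted to 0-360: 232.8 degrees

232.8 degrees


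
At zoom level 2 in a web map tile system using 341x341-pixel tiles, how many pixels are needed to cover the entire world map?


tiles per axis = 2^2 = 4
total tiles = 4^2 = 16
pixels per axis = 4 * 341 = 1364
total pixels = 1364^2 = 1860496

1860496 pixels


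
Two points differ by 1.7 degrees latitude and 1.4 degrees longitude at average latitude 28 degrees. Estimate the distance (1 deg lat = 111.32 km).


dlat_km = 1.7 * 111.32 = 189.244
dlon_km = 1.4 * 111.32 * cos(28) ≈ 137.606
dist = sqrt(189.244^2 + 137.606^2) ≈ 234.0 km

234.0 km


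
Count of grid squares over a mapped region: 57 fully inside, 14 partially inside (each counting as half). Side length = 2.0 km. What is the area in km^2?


effective squares = 57 + 14 * 0.5 = 64.0
area = 64.0 * 4.0 = 256.0 km^2

256.0 km^2


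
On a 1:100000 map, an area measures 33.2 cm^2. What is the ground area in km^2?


ground_area = 33.2 * (100000/100)^2 = 33200000.0 m^2 = 33.2 km^2

33.2 km^2


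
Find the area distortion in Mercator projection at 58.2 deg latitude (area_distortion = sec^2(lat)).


area_distortion = 1/cos^2(58.2) = 3.601

3.601


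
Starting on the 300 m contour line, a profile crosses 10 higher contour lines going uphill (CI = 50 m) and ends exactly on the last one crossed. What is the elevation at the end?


elevation = 300 + 10 * 50 = 800 m

800 m


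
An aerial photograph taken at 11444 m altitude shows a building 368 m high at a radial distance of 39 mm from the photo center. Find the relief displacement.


d = h * r / H = 368 * 39 / 11444 = 1.25 mm

1.25 mm


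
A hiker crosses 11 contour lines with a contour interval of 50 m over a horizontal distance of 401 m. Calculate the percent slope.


elevation change = 11 * 50 = 550 m
slope = 550 / 401 * 100 = 137.2%

137.2%


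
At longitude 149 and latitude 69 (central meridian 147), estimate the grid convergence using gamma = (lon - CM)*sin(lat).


gamma = (149 - 147) * sin(69) = 2 * 0.93358 = 1.867 degrees

1.867 degrees


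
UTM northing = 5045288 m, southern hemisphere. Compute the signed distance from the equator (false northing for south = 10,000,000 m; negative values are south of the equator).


For southern: actual = 5045288 - 10000000 = -4954712 m

-4954712 m


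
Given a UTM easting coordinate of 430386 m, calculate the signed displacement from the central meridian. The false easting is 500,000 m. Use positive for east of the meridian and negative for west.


displacement = 430386 - 500000 = -69614 m

-69614 m


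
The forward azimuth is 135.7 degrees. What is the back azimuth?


back azimuth = (135.7 + 180) mod 360 = 315.7 degrees

315.7 degrees


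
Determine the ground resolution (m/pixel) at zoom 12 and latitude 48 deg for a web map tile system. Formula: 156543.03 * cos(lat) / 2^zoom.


res = 156543.03 * cos(48) / 2^12 = 156543.03 * 0.66913061 / 4096 = 25.57 m/pixel

25.57 m/pixel


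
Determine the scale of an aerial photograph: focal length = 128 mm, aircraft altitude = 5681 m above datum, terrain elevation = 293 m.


scale = f / (H - h) = 128 mm / 5388 m = 128 / 5388000 = 1:42094

1:42094


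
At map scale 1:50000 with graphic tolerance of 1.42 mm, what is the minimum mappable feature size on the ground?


ground = 1.42 mm * 50000 / 1000 = 71.0 m

71.0 m


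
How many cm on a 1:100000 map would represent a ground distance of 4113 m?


map_cm = 4113 * 100 / 100000 = 4.113 cm ≈ 4.11 cm

4.11 cm


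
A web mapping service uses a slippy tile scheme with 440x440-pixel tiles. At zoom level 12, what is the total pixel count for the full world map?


tiles per axis = 2^12 = 4096
total tiles = 4096^2 = 16777216
pixels per axis = 4096 * 440 = 1802240
total pixels = 1802240^2 = 3248069017600

3248069017600 pixels


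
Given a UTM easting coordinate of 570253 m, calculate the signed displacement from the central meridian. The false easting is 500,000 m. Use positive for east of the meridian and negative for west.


displacement = 570253 - 500000 = 70253 m

70253 m


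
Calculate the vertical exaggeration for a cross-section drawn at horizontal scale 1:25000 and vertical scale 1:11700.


VE = horizontal_scale / vertical_scale = 25000 / 11700 ≈ 2.1

2.1x


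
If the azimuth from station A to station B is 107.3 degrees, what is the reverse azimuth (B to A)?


back azimuth = (107.3 + 180) mod 360 = 287.3 degrees

287.3 degrees


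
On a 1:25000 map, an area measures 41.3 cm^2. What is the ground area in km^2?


ground_area = 41.3 * (25000/100)^2 = 2581250.0 m^2 = 2.58125 km^2 ≈ 2.581 km^2

2.581 km^2


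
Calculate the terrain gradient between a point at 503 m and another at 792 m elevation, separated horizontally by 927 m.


gradient = (792 - 503) / 927 = 289 / 927 = 0.3118

0.3118


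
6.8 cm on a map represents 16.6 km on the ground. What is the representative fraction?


ground = 16.6 km = 1660000 cm; RF denominator = ground / map = 1660000 / 6.8 ≈ 244118; RF = 1:244118

1:244118


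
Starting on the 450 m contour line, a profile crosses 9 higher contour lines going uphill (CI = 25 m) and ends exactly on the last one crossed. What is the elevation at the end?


elevation = 450 + 9 * 25 = 675 m

675 m


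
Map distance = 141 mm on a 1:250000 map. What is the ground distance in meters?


ground = 141 mm * 250000 / 1000 = 35250.0 m

35250.0 m


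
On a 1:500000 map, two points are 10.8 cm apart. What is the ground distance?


ground = 10.8 cm * 500000 / 100 = 54000.0 m = 54.0 km

54.0 km


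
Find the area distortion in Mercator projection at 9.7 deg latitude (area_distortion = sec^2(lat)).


area_distortion = 1/cos^2(9.7) = 1.029

1.029


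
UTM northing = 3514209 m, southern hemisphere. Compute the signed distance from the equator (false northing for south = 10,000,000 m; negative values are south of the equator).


For southern: actual = 3514209 - 10000000 = -6485791 m

-6485791 m


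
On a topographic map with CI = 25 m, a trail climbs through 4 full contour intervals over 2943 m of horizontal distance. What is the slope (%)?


elevation change = 4 * 25 = 100 m
slope = 100 / 2943 * 100 = 3.4%

3.4%


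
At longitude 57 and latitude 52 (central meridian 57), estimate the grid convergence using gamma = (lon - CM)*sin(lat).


gamma = (57 - 57) * sin(52) = 0 * 0.788011 = 0.0 degrees

0.0 degrees


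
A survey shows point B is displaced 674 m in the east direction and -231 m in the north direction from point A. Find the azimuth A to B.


az = atan2(674, -231) = 108.9 deg
adjusted to 0-360: 108.9 degrees

108.9 degrees


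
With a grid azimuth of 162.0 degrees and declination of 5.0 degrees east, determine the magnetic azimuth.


magnetic azimuth = grid azimuth - declination (east +ve)
mag_az = 162.0 - 5.0 = 157.0 degrees

157.0 degrees


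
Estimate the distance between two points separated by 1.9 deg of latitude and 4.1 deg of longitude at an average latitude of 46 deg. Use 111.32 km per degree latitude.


dlat_km = 1.9 * 111.32 = 211.508
dlon_km = 4.1 * 111.32 * cos(46) ≈ 317.05
dist = sqrt(211.508^2 + 317.05^2) ≈ 381.1 km

381.1 km


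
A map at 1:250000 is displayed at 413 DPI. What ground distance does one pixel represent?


pixel_cm = 2.54 / 413 ≈ 0.00615 cm
ground = pixel_cm * 250000 / 100 = 2.54 * 250000 / (413 * 100) = 635000 / 41300 ≈ 15.38 m

15.38 m


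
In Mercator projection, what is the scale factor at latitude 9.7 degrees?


SF = 1 / cos(9.7) = 1 / 0.985703 = 1.015

1.015


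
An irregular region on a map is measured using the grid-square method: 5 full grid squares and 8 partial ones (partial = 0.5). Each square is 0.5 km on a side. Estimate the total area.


effective squares = 5 + 8 * 0.5 = 9.0
area = 9.0 * 0.25 = 2.25 km^2

2.25 km^2


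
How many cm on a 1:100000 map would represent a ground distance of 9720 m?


map_cm = 9720 * 100 / 100000 = 9.72 cm

9.72 cm


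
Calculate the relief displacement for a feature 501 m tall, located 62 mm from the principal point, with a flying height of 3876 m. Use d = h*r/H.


d = h * r / H = 501 * 62 / 3876 = 8.01 mm

8.01 mm


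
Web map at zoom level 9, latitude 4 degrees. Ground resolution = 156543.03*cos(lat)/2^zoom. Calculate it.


res = 156543.03 * cos(4) / 2^9 = 156543.03 * 0.99756405 / 512 = 305.0 m/pixel

305.0 m/pixel


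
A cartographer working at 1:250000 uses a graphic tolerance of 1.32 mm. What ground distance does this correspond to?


ground = 1.32 mm * 250000 / 1000 = 330.0 m

330.0 m


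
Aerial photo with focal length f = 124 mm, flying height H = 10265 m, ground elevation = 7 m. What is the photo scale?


scale = f / (H - h) = 124 mm / 10258 m = 124 / 10258000 = 1:82726

1:82726


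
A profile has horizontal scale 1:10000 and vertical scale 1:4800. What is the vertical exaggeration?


VE = horizontal_scale / vertical_scale = 10000 / 4800 ≈ 2.1

2.1x


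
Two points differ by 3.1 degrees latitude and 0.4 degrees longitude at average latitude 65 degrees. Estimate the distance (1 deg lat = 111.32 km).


dlat_km = 3.1 * 111.32 = 345.092
dlon_km = 0.4 * 111.32 * cos(65) ≈ 18.818
dist = sqrt(345.092^2 + 18.818^2) ≈ 345.6 km

345.6 km


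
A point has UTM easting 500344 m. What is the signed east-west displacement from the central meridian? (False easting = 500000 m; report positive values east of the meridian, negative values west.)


displacement = 500344 - 500000 = 344 m

344 m


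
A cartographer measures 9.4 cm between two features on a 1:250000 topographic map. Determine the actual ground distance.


ground = 9.4 cm * 250000 / 100 = 23500.0 m = 23.5 km

23.5 km


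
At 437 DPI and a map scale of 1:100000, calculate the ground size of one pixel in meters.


pixel_cm = 2.54 / 437 ≈ 0.005812 cm
ground = pixel_cm * 100000 / 100 = 2.54 * 100000 / (437 * 100) = 254000 / 43700 ≈ 5.81 m

5.81 m


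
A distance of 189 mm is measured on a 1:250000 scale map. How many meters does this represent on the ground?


ground = 189 mm * 250000 / 1000 = 47250.0 m

47250.0 m


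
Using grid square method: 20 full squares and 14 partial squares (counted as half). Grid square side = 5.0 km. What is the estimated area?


effective squares = 20 + 14 * 0.5 = 27.0
area = 27.0 * 25.0 = 675.0 km^2

675.0 km^2


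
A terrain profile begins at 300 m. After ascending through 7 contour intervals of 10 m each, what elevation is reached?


elevation = 300 + 7 * 10 = 370 m

370 m


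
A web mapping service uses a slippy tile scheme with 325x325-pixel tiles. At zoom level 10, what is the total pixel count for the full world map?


tiles per axis = 2^10 = 1024
total tiles = 1024^2 = 1048576
pixels per axis = 1024 * 325 = 332800
total pixels = 332800^2 = 110755840000

110755840000 pixels


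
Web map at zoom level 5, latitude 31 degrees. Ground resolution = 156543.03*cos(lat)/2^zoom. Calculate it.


res = 156543.03 * cos(31) / 2^5 = 156543.03 * 0.8571673 / 32 = 4193.24 m/pixel

4193.24 m/pixel


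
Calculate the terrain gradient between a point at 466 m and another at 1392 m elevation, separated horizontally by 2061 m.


gradient = (1392 - 466) / 2061 = 926 / 2061 = 0.4493

0.4493


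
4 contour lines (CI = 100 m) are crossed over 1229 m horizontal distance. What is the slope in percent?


elevation change = 4 * 100 = 400 m
slope = 400 / 1229 * 100 = 32.5%

32.5%


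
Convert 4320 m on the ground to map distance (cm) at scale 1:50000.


map_cm = 4320 * 100 / 50000 = 8.64 cm

8.64 cm


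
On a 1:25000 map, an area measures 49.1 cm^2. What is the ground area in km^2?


ground_area = 49.1 * (25000/100)^2 = 3068750.0 m^2 = 3.06875 km^2 ≈ 3.069 km^2

3.069 km^2


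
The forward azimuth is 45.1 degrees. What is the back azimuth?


back azimuth = (45.1 + 180) mod 360 = 225.1 degrees

225.1 degrees


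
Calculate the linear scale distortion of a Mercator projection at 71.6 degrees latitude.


SF = 1 / cos(71.6) = 1 / 0.315649 = 3.168

3.168


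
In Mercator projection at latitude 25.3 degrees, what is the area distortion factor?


area_distortion = 1/cos^2(25.3) = 1.223

1.223


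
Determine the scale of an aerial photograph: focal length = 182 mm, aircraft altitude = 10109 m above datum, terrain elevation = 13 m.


scale = f / (H - h) = 182 mm / 10096 m = 182 / 10096000 = 1:55473

1:55473


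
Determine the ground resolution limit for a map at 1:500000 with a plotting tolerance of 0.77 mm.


ground = 0.77 mm * 500000 / 1000 = 385.0 m

385.0 m


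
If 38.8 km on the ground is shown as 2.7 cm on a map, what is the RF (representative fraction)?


ground = 38.8 km = 3880000 cm; RF denominator = ground / map = 3880000 / 2.7 ≈ 1437037; RF = 1:1437037

1:1437037


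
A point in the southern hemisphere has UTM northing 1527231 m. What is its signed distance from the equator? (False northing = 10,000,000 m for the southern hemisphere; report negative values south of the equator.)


For southern: actual = 1527231 - 10000000 = -8472769 m

-8472769 m


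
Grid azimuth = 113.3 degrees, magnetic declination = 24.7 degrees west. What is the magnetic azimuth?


magnetic azimuth = grid azimuth - declination (east +ve)
mag_az = 113.3 - -24.7 = 138.0 degrees

138.0 degrees


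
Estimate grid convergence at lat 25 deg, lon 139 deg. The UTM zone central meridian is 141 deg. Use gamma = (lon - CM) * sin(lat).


gamma = (139 - 141) * sin(25) = -2 * 0.422618 = -0.845 degrees

-0.845 degrees


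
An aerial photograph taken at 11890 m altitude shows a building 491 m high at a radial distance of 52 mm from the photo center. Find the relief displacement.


d = h * r / H = 491 * 52 / 11890 = 2.15 mm

2.15 mm


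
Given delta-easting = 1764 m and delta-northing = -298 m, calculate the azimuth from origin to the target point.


az = atan2(1764, -298) = 99.6 deg
adjusted to 0-360: 99.6 degrees

99.6 degrees


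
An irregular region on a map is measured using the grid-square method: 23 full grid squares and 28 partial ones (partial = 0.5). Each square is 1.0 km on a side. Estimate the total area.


effective squares = 23 + 28 * 0.5 = 37.0
area = 37.0 * 1.0 = 37.0 km^2

37.0 km^2


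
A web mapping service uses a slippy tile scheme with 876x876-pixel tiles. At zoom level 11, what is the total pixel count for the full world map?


tiles per axis = 2^11 = 2048
total tiles = 2048^2 = 4194304
pixels per axis = 2048 * 876 = 1794048
total pixels = 1794048^2 = 3218608226304

3218608226304 pixels


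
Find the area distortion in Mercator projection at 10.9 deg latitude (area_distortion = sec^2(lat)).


area_distortion = 1/cos^2(10.9) = 1.037

1.037


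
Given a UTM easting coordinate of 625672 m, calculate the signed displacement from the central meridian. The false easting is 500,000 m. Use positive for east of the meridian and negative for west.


displacement = 625672 - 500000 = 125672 m

125672 m


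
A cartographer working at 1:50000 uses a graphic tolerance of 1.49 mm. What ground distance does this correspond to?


ground = 1.49 mm * 50000 / 1000 = 74.5 m

74.5 m


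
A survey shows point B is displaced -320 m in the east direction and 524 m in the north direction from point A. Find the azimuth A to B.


az = atan2(-320, 524) = -31.4 deg
adjusted to 0-360: 328.6 degrees

328.6 degrees


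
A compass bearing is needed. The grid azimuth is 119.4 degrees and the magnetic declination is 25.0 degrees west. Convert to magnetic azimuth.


magnetic azimuth = grid azimuth - declination (east +ve)
mag_az = 119.4 - -25.0 = 144.4 degrees

144.4 degrees


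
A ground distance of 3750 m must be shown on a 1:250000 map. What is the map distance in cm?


map_cm = 3750 * 100 / 250000 = 1.5 cm

1.5 cm


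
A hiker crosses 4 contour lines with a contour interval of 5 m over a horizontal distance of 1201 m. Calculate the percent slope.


elevation change = 4 * 5 = 20 m
slope = 20 / 1201 * 100 = 1.7%

1.7%


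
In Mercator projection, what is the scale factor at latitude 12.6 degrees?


SF = 1 / cos(12.6) = 1 / 0.975917 = 1.025

1.025


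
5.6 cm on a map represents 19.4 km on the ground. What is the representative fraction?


ground = 19.4 km = 1940000 cm; RF denominator = ground / map = 1940000 / 5.6 ≈ 346429; RF = 1:346429

1:346429


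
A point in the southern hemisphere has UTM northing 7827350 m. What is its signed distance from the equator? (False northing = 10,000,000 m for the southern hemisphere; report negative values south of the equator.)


For southern: actual = 7827350 - 10000000 = -2172650 m

-2172650 m


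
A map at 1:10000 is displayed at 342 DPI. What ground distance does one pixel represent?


pixel_cm = 2.54 / 342 ≈ 0.007427 cm
ground = pixel_cm * 10000 / 100 = 2.54 * 10000 / (342 * 100) = 25400 / 34200 ≈ 0.74 m

0.74 m


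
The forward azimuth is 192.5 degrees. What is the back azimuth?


back azimuth = (192.5 + 180) mod 360 = 12.5 degrees

12.5 degrees


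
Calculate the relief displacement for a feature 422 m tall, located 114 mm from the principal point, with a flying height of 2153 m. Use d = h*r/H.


d = h * r / H = 422 * 114 / 2153 = 22.34 mm

22.34 mm


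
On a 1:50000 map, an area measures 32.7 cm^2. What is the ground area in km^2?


ground_area = 32.7 * (50000/100)^2 = 8175000.0 m^2 = 8.175 km^2

8.175 km^2


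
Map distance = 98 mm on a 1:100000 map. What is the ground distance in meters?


ground = 98 mm * 100000 / 1000 = 9800.0 m

9800.0 m


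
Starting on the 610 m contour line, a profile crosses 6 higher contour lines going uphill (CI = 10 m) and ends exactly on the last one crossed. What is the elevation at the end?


elevation = 610 + 6 * 10 = 670 m

670 m


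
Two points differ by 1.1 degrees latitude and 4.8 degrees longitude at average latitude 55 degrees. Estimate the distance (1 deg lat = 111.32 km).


dlat_km = 1.1 * 111.32 = 122.452
dlon_km = 4.8 * 111.32 * cos(55) ≈ 306.483
dist = sqrt(122.452^2 + 306.483^2) ≈ 330.0 km

330.0 km


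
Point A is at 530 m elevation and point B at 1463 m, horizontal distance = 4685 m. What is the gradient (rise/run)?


gradient = (1463 - 530) / 4685 = 933 / 4685 = 0.1991

0.1991


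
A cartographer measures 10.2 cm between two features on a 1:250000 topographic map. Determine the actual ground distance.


ground = 10.2 cm * 250000 / 100 = 25500.0 m = 25.5 km

25.5 km


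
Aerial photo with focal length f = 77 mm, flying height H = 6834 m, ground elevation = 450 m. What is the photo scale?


scale = f / (H - h) = 77 mm / 6384 m = 77 / 6384000 = 1:82909

1:82909


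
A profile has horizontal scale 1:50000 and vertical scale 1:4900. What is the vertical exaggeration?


VE = horizontal_scale / vertical_scale = 50000 / 4900 ≈ 10.2

10.2x


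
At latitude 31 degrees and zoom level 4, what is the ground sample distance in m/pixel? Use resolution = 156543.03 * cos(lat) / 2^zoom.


res = 156543.03 * cos(31) / 2^4 = 156543.03 * 0.8571673 / 16 = 8386.47 m/pixel

8386.47 m/pixel


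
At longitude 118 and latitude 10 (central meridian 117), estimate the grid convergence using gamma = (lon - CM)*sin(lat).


gamma = (118 - 117) * sin(10) = 1 * 0.173648 = 0.174 degrees

0.174 degrees


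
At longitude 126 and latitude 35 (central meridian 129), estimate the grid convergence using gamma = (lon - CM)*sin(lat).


gamma = (126 - 129) * sin(35) = -3 * 0.573576 = -1.721 degrees

-1.721 degrees


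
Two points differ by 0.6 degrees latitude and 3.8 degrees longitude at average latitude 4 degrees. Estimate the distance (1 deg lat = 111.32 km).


dlat_km = 0.6 * 111.32 = 66.792
dlon_km = 3.8 * 111.32 * cos(4) ≈ 421.986
dist = sqrt(66.792^2 + 421.986^2) ≈ 427.2 km

427.2 km


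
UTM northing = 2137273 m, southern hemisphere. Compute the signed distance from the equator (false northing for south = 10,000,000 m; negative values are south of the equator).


For southern: actual = 2137273 - 10000000 = -7862727 m

-7862727 m


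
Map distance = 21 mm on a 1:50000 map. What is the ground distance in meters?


ground = 21 mm * 50000 / 1000 = 1050.0 m

1050.0 m


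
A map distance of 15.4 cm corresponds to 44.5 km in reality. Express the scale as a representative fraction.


ground = 44.5 km = 4450000 cm; RF denominator = ground / map = 4450000 / 15.4 ≈ 288961; RF = 1:288961

1:288961


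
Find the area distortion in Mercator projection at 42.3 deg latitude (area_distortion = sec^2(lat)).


area_distortion = 1/cos^2(42.3) = 1.828

1.828


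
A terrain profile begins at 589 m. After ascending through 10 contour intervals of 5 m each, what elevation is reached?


elevation = 589 + 10 * 5 = 639 m

639 m


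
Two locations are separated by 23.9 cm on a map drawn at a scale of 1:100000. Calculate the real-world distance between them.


ground = 23.9 cm * 100000 / 100 = 23900.0 m = 23.9 km

23.9 km


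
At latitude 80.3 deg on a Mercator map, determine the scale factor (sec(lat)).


SF = 1 / cos(80.3) = 1 / 0.168489 = 5.935

5.935


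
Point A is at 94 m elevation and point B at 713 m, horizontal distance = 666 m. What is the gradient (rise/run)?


gradient = (713 - 94) / 666 = 619 / 666 = 0.9294

0.9294


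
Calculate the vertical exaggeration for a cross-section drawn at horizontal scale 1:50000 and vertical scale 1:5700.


VE = horizontal_scale / vertical_scale = 50000 / 5700 ≈ 8.8

8.8x


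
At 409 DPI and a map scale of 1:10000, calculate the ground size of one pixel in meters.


pixel_cm = 2.54 / 409 ≈ 0.00621 cm
ground = pixel_cm * 10000 / 100 = 2.54 * 10000 / (409 * 100) = 25400 / 40900 ≈ 0.62 m

0.62 m


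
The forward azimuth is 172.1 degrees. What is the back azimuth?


back azimuth = (172.1 + 180) mod 360 = 352.1 degrees

352.1 degrees


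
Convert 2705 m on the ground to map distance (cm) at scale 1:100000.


map_cm = 2705 * 100 / 100000 = 2.705 cm ≈ 2.71 cm

2.71 cm


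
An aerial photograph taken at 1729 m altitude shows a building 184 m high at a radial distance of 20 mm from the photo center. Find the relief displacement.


d = h * r / H = 184 * 20 / 1729 = 2.13 mm

2.13 mm


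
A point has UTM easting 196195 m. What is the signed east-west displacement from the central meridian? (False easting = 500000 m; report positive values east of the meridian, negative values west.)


displacement = 196195 - 500000 = -303805 m

-303805 m


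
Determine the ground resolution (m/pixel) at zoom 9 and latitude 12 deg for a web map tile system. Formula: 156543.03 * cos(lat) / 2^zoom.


res = 156543.03 * cos(12) / 2^9 = 156543.03 * 0.9781476 / 512 = 299.07 m/pixel

299.07 m/pixel


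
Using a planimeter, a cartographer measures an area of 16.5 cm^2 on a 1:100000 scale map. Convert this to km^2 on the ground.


ground_area = 16.5 * (100000/100)^2 = 16500000.0 m^2 = 16.5 km^2

16.5 km^2


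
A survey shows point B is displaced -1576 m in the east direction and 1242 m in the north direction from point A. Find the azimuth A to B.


az = atan2(-1576, 1242) = -51.8 deg
adjusted to 0-360: 308.2 degrees

308.2 degrees


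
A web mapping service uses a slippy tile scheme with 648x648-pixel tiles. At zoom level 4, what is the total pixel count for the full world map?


tiles per axis = 2^4 = 16
total tiles = 16^2 = 256
pixels per axis = 16 * 648 = 10368
total pixels = 10368^2 = 107495424

107495424 pixels


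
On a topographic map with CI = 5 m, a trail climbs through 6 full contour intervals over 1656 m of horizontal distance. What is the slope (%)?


elevation change = 6 * 5 = 30 m
slope = 30 / 1656 * 100 = 1.8%

1.8%


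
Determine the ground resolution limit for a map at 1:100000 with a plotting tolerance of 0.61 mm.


ground = 0.61 mm * 100000 / 1000 = 61.0 m

61.0 m


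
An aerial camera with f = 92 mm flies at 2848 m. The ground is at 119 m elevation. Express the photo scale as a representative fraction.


scale = f / (H - h) = 92 mm / 2729 m = 92 / 2729000 = 1:29663

1:29663


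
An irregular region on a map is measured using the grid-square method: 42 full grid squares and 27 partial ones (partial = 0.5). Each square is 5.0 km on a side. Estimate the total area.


effective squares = 42 + 27 * 0.5 = 55.5
area = 55.5 * 25.0 = 1387.5 km^2

1387.5 km^2


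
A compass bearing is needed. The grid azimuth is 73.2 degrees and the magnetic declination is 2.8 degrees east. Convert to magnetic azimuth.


magnetic azimuth = grid azimuth - declination (east +ve)
mag_az = 73.2 - 2.8 = 70.4 degrees

70.4 degrees


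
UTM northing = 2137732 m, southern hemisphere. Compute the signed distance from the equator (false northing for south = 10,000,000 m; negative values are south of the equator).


For southern: actual = 2137732 - 10000000 = -7862268 m

-7862268 m


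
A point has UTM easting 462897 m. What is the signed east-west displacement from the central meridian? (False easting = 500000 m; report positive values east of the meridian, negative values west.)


displacement = 462897 - 500000 = -37103 m

-37103 m


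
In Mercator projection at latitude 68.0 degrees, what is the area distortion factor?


area_distortion = 1/cos^2(68.0) = 7.126

7.126


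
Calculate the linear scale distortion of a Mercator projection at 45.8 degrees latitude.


SF = 1 / cos(45.8) = 1 / 0.697165 = 1.434

1.434


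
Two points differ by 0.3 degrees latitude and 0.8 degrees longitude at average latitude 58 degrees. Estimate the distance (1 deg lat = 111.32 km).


dlat_km = 0.3 * 111.32 = 33.396
dlon_km = 0.8 * 111.32 * cos(58) ≈ 47.192
dist = sqrt(33.396^2 + 47.192^2) ≈ 57.8 km

57.8 km


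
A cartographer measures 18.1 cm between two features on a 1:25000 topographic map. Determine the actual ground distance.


ground = 18.1 cm * 25000 / 100 = 4525.0 m = 4.525 km

4.525 km


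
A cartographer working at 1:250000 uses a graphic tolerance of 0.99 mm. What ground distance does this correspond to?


ground = 0.99 mm * 250000 / 1000 = 247.5 m

247.5 m


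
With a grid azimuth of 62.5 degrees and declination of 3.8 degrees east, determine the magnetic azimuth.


magnetic azimuth = grid azimuth - declination (east +ve)
mag_az = 62.5 - 3.8 = 58.7 degrees

58.7 degrees


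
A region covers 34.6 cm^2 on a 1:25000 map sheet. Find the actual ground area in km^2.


ground_area = 34.6 * (25000/100)^2 = 2162500.0 m^2 = 2.1625 km^2 ≈ 2.163 km^2

2.163 km^2


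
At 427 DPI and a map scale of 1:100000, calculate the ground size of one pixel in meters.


pixel_cm = 2.54 / 427 ≈ 0.005948 cm
ground = pixel_cm * 100000 / 100 = 2.54 * 100000 / (427 * 100) = 254000 / 42700 ≈ 5.95 m

5.95 m


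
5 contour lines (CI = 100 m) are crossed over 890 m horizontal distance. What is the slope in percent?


elevation change = 5 * 100 = 500 m
slope = 500 / 890 * 100 = 56.2%

56.2%


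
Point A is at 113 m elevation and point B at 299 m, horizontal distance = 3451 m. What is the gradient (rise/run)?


gradient = (299 - 113) / 3451 = 186 / 3451 = 0.0539

0.0539


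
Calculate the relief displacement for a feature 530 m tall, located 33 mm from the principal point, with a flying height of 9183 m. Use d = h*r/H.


d = h * r / H = 530 * 33 / 9183 = 1.9 mm

1.9 mm


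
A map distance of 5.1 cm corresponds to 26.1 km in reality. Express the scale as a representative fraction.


ground = 26.1 km = 2610000 cm; RF denominator = ground / map = 2610000 / 5.1 ≈ 511765; RF = 1:511765

1:511765


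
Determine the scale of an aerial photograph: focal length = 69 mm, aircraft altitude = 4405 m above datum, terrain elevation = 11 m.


scale = f / (H - h) = 69 mm / 4394 m = 69 / 4394000 = 1:63681

1:63681


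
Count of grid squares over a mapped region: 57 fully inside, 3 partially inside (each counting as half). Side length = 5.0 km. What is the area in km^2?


effective squares = 57 + 3 * 0.5 = 58.5
area = 58.5 * 25.0 = 1462.5 km^2

1462.5 km^2


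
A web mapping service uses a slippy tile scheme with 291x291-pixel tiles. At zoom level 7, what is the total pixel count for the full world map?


tiles per axis = 2^7 = 128
total tiles = 128^2 = 16384
pixels per axis = 128 * 291 = 37248
total pixels = 37248^2 = 1387413504

1387413504 pixels


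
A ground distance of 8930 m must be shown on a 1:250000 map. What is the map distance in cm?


map_cm = 8930 * 100 / 250000 = 3.572 cm ≈ 3.57 cm

3.57 cm


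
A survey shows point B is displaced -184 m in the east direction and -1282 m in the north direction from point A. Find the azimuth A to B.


az = atan2(-184, -1282) = -171.8 deg
adjusted to 0-360: 188.2 degrees

188.2 degrees
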